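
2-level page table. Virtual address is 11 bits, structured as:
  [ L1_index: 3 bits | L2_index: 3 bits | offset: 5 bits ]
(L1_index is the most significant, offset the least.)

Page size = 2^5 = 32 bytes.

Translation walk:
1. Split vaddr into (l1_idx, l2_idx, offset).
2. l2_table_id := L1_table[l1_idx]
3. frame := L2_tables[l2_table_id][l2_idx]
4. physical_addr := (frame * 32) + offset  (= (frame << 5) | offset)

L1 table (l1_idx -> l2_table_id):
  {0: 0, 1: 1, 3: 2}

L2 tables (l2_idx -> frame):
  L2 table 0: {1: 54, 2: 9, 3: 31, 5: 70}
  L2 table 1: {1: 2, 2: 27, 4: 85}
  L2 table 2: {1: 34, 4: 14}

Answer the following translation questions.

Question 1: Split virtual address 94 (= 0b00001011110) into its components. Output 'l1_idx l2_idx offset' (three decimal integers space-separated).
Answer: 0 2 30

Derivation:
vaddr = 94 = 0b00001011110
  top 3 bits -> l1_idx = 0
  next 3 bits -> l2_idx = 2
  bottom 5 bits -> offset = 30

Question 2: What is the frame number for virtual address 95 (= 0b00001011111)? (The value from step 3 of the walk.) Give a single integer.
Answer: 9

Derivation:
vaddr = 95: l1_idx=0, l2_idx=2
L1[0] = 0; L2[0][2] = 9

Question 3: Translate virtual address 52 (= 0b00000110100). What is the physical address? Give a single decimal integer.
vaddr = 52 = 0b00000110100
Split: l1_idx=0, l2_idx=1, offset=20
L1[0] = 0
L2[0][1] = 54
paddr = 54 * 32 + 20 = 1748

Answer: 1748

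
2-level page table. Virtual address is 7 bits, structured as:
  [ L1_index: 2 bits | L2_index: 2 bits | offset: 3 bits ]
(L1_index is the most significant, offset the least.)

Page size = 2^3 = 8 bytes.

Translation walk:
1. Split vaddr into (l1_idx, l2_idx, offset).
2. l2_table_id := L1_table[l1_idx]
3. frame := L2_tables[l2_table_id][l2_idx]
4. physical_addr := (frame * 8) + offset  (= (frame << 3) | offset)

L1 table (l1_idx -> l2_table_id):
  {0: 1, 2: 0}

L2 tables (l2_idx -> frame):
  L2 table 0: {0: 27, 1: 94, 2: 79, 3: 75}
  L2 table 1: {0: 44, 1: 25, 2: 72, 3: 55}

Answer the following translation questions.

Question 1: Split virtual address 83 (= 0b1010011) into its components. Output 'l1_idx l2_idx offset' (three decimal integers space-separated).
Answer: 2 2 3

Derivation:
vaddr = 83 = 0b1010011
  top 2 bits -> l1_idx = 2
  next 2 bits -> l2_idx = 2
  bottom 3 bits -> offset = 3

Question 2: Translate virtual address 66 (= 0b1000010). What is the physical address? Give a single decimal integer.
vaddr = 66 = 0b1000010
Split: l1_idx=2, l2_idx=0, offset=2
L1[2] = 0
L2[0][0] = 27
paddr = 27 * 8 + 2 = 218

Answer: 218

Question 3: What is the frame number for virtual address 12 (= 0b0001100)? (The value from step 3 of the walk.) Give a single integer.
vaddr = 12: l1_idx=0, l2_idx=1
L1[0] = 1; L2[1][1] = 25

Answer: 25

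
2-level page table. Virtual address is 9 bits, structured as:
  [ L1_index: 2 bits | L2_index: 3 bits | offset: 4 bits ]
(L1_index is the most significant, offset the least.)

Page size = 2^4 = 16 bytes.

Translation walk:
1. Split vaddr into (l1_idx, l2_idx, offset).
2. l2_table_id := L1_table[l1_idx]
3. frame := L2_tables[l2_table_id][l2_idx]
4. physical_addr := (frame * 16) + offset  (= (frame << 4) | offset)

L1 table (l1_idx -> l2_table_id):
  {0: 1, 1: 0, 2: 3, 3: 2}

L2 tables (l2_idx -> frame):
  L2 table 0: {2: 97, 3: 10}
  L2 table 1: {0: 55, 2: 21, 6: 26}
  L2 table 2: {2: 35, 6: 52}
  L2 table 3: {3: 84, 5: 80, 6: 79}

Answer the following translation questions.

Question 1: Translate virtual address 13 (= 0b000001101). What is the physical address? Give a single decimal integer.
Answer: 893

Derivation:
vaddr = 13 = 0b000001101
Split: l1_idx=0, l2_idx=0, offset=13
L1[0] = 1
L2[1][0] = 55
paddr = 55 * 16 + 13 = 893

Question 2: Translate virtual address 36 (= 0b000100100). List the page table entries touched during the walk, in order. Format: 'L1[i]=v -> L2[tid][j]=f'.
Answer: L1[0]=1 -> L2[1][2]=21

Derivation:
vaddr = 36 = 0b000100100
Split: l1_idx=0, l2_idx=2, offset=4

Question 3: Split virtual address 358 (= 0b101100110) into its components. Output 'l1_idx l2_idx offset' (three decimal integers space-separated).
Answer: 2 6 6

Derivation:
vaddr = 358 = 0b101100110
  top 2 bits -> l1_idx = 2
  next 3 bits -> l2_idx = 6
  bottom 4 bits -> offset = 6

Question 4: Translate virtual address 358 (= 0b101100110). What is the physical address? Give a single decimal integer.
Answer: 1270

Derivation:
vaddr = 358 = 0b101100110
Split: l1_idx=2, l2_idx=6, offset=6
L1[2] = 3
L2[3][6] = 79
paddr = 79 * 16 + 6 = 1270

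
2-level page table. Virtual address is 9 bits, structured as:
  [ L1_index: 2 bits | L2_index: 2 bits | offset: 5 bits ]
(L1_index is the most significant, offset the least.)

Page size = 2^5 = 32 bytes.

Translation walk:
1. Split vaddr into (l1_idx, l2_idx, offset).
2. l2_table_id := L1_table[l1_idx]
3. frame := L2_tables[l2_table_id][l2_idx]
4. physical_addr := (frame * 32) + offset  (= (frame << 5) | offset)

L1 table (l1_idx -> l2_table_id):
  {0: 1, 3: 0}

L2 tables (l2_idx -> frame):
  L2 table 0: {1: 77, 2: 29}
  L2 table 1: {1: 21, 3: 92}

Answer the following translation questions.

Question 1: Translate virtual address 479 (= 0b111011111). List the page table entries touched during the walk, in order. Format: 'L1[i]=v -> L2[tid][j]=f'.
Answer: L1[3]=0 -> L2[0][2]=29

Derivation:
vaddr = 479 = 0b111011111
Split: l1_idx=3, l2_idx=2, offset=31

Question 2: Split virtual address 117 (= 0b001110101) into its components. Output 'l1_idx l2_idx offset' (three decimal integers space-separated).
vaddr = 117 = 0b001110101
  top 2 bits -> l1_idx = 0
  next 2 bits -> l2_idx = 3
  bottom 5 bits -> offset = 21

Answer: 0 3 21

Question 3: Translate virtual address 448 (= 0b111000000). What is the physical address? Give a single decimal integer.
Answer: 928

Derivation:
vaddr = 448 = 0b111000000
Split: l1_idx=3, l2_idx=2, offset=0
L1[3] = 0
L2[0][2] = 29
paddr = 29 * 32 + 0 = 928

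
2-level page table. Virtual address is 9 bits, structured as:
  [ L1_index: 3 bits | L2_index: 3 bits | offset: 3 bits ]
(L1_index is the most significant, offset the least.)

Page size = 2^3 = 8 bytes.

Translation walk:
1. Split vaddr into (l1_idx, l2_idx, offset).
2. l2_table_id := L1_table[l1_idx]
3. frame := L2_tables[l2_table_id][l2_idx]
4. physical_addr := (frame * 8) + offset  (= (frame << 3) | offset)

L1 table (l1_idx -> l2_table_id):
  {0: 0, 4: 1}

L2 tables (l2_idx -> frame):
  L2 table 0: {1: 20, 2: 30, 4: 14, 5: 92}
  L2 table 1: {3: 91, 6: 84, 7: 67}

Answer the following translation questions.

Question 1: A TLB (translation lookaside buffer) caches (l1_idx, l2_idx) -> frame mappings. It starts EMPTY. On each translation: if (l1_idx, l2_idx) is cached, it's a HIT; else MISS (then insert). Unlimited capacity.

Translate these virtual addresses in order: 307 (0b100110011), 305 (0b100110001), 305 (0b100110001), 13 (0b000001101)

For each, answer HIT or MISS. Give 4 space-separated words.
vaddr=307: (4,6) not in TLB -> MISS, insert
vaddr=305: (4,6) in TLB -> HIT
vaddr=305: (4,6) in TLB -> HIT
vaddr=13: (0,1) not in TLB -> MISS, insert

Answer: MISS HIT HIT MISS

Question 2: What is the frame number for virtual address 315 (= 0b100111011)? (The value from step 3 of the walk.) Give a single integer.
vaddr = 315: l1_idx=4, l2_idx=7
L1[4] = 1; L2[1][7] = 67

Answer: 67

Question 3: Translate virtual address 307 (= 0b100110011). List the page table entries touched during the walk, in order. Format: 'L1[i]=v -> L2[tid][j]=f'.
vaddr = 307 = 0b100110011
Split: l1_idx=4, l2_idx=6, offset=3

Answer: L1[4]=1 -> L2[1][6]=84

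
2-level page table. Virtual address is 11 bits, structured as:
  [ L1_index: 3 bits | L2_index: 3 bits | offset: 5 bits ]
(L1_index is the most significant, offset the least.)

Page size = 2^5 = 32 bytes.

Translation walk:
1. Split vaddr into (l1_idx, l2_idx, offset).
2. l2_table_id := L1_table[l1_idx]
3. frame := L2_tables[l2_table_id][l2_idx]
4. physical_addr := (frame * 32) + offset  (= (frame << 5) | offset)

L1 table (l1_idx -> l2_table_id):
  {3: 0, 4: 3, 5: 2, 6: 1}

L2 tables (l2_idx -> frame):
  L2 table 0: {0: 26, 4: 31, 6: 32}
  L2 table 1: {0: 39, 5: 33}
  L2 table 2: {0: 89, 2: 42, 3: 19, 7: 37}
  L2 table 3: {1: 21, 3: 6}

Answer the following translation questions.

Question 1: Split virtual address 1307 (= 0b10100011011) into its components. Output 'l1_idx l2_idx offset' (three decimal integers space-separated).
Answer: 5 0 27

Derivation:
vaddr = 1307 = 0b10100011011
  top 3 bits -> l1_idx = 5
  next 3 bits -> l2_idx = 0
  bottom 5 bits -> offset = 27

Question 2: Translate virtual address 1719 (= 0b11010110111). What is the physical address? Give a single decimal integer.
Answer: 1079

Derivation:
vaddr = 1719 = 0b11010110111
Split: l1_idx=6, l2_idx=5, offset=23
L1[6] = 1
L2[1][5] = 33
paddr = 33 * 32 + 23 = 1079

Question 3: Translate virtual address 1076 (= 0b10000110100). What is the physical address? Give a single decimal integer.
vaddr = 1076 = 0b10000110100
Split: l1_idx=4, l2_idx=1, offset=20
L1[4] = 3
L2[3][1] = 21
paddr = 21 * 32 + 20 = 692

Answer: 692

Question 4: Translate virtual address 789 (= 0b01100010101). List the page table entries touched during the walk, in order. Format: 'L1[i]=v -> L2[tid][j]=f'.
Answer: L1[3]=0 -> L2[0][0]=26

Derivation:
vaddr = 789 = 0b01100010101
Split: l1_idx=3, l2_idx=0, offset=21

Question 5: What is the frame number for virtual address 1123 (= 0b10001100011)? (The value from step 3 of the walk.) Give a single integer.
vaddr = 1123: l1_idx=4, l2_idx=3
L1[4] = 3; L2[3][3] = 6

Answer: 6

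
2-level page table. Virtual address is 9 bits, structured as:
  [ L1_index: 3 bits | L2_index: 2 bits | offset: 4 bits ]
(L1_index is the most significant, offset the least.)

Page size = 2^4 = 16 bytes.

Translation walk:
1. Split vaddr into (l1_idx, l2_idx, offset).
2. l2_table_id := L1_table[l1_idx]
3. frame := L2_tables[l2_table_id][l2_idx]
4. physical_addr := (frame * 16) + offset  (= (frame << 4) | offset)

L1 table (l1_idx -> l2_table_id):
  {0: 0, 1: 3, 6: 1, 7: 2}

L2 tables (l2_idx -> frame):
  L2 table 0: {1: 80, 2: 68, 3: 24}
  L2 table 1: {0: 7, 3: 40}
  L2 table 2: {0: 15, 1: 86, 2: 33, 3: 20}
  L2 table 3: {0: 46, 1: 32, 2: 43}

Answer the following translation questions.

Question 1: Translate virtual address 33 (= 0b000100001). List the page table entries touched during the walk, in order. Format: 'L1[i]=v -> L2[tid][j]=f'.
vaddr = 33 = 0b000100001
Split: l1_idx=0, l2_idx=2, offset=1

Answer: L1[0]=0 -> L2[0][2]=68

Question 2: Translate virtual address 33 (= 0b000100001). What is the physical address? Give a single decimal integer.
Answer: 1089

Derivation:
vaddr = 33 = 0b000100001
Split: l1_idx=0, l2_idx=2, offset=1
L1[0] = 0
L2[0][2] = 68
paddr = 68 * 16 + 1 = 1089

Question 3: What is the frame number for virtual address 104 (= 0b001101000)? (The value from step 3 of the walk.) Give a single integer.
Answer: 43

Derivation:
vaddr = 104: l1_idx=1, l2_idx=2
L1[1] = 3; L2[3][2] = 43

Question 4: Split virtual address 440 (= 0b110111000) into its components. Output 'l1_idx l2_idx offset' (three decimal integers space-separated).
vaddr = 440 = 0b110111000
  top 3 bits -> l1_idx = 6
  next 2 bits -> l2_idx = 3
  bottom 4 bits -> offset = 8

Answer: 6 3 8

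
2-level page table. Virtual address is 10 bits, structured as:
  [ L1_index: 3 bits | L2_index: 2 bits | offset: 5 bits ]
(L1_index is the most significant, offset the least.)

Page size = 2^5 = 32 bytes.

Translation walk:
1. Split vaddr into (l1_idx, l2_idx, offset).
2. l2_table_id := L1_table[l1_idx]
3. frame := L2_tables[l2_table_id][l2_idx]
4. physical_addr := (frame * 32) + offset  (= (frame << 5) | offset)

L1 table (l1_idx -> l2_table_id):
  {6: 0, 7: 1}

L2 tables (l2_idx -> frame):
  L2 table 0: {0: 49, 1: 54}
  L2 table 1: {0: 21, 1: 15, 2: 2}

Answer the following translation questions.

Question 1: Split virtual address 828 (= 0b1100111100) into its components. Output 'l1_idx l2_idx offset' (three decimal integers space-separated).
vaddr = 828 = 0b1100111100
  top 3 bits -> l1_idx = 6
  next 2 bits -> l2_idx = 1
  bottom 5 bits -> offset = 28

Answer: 6 1 28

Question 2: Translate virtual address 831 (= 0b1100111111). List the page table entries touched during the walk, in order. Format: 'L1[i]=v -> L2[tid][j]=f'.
vaddr = 831 = 0b1100111111
Split: l1_idx=6, l2_idx=1, offset=31

Answer: L1[6]=0 -> L2[0][1]=54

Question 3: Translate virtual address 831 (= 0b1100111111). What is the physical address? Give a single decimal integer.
vaddr = 831 = 0b1100111111
Split: l1_idx=6, l2_idx=1, offset=31
L1[6] = 0
L2[0][1] = 54
paddr = 54 * 32 + 31 = 1759

Answer: 1759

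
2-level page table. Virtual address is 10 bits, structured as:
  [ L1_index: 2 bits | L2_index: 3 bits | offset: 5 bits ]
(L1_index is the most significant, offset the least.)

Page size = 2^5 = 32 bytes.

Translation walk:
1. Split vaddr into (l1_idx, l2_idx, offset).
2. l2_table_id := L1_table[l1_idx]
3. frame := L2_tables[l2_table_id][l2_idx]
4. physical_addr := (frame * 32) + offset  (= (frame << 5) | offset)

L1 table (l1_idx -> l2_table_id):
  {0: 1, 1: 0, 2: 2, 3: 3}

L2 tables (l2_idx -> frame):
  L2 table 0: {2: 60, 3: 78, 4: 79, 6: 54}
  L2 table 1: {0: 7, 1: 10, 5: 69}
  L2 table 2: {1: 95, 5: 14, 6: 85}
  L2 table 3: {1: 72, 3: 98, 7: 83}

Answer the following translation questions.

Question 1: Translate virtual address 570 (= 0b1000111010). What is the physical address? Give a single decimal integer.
vaddr = 570 = 0b1000111010
Split: l1_idx=2, l2_idx=1, offset=26
L1[2] = 2
L2[2][1] = 95
paddr = 95 * 32 + 26 = 3066

Answer: 3066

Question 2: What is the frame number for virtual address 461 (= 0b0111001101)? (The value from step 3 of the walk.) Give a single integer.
vaddr = 461: l1_idx=1, l2_idx=6
L1[1] = 0; L2[0][6] = 54

Answer: 54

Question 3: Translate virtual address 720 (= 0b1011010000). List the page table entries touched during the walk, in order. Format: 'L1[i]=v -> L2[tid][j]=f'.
vaddr = 720 = 0b1011010000
Split: l1_idx=2, l2_idx=6, offset=16

Answer: L1[2]=2 -> L2[2][6]=85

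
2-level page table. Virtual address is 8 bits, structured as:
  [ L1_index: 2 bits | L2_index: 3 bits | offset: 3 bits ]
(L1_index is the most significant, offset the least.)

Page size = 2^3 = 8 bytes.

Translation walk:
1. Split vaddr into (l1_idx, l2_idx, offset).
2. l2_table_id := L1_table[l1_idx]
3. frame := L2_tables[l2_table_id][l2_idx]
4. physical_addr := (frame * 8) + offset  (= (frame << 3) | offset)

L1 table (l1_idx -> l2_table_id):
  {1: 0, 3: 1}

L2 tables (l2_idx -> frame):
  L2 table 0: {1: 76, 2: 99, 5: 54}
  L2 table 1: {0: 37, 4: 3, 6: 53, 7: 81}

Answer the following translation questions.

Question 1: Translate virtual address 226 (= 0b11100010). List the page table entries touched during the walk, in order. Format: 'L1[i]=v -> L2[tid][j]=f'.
vaddr = 226 = 0b11100010
Split: l1_idx=3, l2_idx=4, offset=2

Answer: L1[3]=1 -> L2[1][4]=3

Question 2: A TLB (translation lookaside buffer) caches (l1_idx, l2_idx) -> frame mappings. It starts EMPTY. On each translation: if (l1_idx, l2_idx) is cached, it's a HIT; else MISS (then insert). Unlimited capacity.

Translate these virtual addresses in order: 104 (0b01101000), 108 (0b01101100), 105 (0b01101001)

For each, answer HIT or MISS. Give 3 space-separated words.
Answer: MISS HIT HIT

Derivation:
vaddr=104: (1,5) not in TLB -> MISS, insert
vaddr=108: (1,5) in TLB -> HIT
vaddr=105: (1,5) in TLB -> HIT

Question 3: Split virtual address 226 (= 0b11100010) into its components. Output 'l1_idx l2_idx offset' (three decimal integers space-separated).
Answer: 3 4 2

Derivation:
vaddr = 226 = 0b11100010
  top 2 bits -> l1_idx = 3
  next 3 bits -> l2_idx = 4
  bottom 3 bits -> offset = 2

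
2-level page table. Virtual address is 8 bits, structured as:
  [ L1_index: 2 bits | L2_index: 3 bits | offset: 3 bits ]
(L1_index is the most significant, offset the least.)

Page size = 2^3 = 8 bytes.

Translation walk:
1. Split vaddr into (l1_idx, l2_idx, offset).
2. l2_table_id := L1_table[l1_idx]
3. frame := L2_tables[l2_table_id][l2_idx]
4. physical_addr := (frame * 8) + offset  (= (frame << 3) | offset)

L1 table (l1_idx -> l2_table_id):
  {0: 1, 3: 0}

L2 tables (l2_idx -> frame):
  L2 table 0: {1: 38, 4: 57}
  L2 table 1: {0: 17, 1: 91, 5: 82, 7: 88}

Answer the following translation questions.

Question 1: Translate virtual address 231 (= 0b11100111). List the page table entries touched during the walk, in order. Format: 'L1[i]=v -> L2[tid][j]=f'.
vaddr = 231 = 0b11100111
Split: l1_idx=3, l2_idx=4, offset=7

Answer: L1[3]=0 -> L2[0][4]=57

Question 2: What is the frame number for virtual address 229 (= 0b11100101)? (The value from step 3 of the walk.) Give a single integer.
Answer: 57

Derivation:
vaddr = 229: l1_idx=3, l2_idx=4
L1[3] = 0; L2[0][4] = 57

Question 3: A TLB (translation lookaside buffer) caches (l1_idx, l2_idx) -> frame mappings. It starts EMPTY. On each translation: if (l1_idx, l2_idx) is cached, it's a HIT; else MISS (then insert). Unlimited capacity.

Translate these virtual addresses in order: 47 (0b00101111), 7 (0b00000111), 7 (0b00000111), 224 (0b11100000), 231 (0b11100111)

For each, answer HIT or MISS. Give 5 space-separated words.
vaddr=47: (0,5) not in TLB -> MISS, insert
vaddr=7: (0,0) not in TLB -> MISS, insert
vaddr=7: (0,0) in TLB -> HIT
vaddr=224: (3,4) not in TLB -> MISS, insert
vaddr=231: (3,4) in TLB -> HIT

Answer: MISS MISS HIT MISS HIT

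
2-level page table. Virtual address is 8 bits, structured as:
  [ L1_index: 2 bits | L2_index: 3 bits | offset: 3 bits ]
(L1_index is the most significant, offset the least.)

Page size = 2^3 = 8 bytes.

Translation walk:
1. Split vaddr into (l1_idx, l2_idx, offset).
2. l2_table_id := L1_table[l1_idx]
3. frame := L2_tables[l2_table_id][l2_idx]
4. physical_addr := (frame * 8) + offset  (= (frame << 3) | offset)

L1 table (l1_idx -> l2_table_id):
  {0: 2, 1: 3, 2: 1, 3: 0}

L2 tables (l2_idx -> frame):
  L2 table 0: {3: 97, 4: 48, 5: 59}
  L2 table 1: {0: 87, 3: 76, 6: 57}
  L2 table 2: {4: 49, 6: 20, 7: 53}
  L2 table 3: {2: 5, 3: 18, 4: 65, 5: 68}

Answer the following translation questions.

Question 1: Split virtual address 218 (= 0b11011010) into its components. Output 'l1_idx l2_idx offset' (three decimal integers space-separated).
Answer: 3 3 2

Derivation:
vaddr = 218 = 0b11011010
  top 2 bits -> l1_idx = 3
  next 3 bits -> l2_idx = 3
  bottom 3 bits -> offset = 2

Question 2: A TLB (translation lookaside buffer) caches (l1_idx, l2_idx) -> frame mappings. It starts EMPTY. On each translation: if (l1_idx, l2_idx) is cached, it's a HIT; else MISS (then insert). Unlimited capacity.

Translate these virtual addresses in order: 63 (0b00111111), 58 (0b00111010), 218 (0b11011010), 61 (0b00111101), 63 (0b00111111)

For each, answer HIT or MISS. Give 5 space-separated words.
vaddr=63: (0,7) not in TLB -> MISS, insert
vaddr=58: (0,7) in TLB -> HIT
vaddr=218: (3,3) not in TLB -> MISS, insert
vaddr=61: (0,7) in TLB -> HIT
vaddr=63: (0,7) in TLB -> HIT

Answer: MISS HIT MISS HIT HIT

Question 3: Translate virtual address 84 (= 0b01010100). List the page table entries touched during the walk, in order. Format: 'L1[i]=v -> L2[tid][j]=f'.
vaddr = 84 = 0b01010100
Split: l1_idx=1, l2_idx=2, offset=4

Answer: L1[1]=3 -> L2[3][2]=5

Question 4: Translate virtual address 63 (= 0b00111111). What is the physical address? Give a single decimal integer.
vaddr = 63 = 0b00111111
Split: l1_idx=0, l2_idx=7, offset=7
L1[0] = 2
L2[2][7] = 53
paddr = 53 * 8 + 7 = 431

Answer: 431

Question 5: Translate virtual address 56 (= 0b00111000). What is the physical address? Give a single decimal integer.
Answer: 424

Derivation:
vaddr = 56 = 0b00111000
Split: l1_idx=0, l2_idx=7, offset=0
L1[0] = 2
L2[2][7] = 53
paddr = 53 * 8 + 0 = 424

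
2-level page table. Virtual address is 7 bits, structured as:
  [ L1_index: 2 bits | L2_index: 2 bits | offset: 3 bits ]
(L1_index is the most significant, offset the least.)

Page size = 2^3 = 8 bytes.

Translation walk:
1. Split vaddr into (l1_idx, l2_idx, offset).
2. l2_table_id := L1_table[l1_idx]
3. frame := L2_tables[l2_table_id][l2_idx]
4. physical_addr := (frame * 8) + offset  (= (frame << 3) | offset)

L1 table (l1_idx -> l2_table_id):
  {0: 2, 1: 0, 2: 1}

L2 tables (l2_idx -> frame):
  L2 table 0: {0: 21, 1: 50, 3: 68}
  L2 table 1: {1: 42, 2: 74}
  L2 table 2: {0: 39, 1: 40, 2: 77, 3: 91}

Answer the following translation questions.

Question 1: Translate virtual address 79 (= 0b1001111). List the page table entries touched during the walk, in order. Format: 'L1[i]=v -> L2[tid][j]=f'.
Answer: L1[2]=1 -> L2[1][1]=42

Derivation:
vaddr = 79 = 0b1001111
Split: l1_idx=2, l2_idx=1, offset=7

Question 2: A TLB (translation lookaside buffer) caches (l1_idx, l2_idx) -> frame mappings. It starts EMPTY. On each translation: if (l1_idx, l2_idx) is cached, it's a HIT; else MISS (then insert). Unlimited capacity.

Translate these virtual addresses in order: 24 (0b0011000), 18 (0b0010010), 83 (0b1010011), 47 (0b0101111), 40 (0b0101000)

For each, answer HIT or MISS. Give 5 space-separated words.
Answer: MISS MISS MISS MISS HIT

Derivation:
vaddr=24: (0,3) not in TLB -> MISS, insert
vaddr=18: (0,2) not in TLB -> MISS, insert
vaddr=83: (2,2) not in TLB -> MISS, insert
vaddr=47: (1,1) not in TLB -> MISS, insert
vaddr=40: (1,1) in TLB -> HIT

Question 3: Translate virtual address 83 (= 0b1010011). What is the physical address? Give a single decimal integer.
vaddr = 83 = 0b1010011
Split: l1_idx=2, l2_idx=2, offset=3
L1[2] = 1
L2[1][2] = 74
paddr = 74 * 8 + 3 = 595

Answer: 595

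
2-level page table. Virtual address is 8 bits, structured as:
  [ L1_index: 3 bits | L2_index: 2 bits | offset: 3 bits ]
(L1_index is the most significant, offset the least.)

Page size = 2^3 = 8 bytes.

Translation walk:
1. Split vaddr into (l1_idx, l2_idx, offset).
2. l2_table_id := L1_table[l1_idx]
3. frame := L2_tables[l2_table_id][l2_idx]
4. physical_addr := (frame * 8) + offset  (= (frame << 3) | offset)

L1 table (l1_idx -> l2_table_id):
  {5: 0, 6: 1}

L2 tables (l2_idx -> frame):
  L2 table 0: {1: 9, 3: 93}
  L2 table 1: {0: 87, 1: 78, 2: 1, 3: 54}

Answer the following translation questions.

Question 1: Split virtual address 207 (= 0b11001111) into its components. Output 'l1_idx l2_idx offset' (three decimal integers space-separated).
Answer: 6 1 7

Derivation:
vaddr = 207 = 0b11001111
  top 3 bits -> l1_idx = 6
  next 2 bits -> l2_idx = 1
  bottom 3 bits -> offset = 7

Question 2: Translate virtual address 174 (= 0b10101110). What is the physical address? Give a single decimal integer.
vaddr = 174 = 0b10101110
Split: l1_idx=5, l2_idx=1, offset=6
L1[5] = 0
L2[0][1] = 9
paddr = 9 * 8 + 6 = 78

Answer: 78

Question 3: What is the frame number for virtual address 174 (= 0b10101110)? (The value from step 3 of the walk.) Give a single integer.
vaddr = 174: l1_idx=5, l2_idx=1
L1[5] = 0; L2[0][1] = 9

Answer: 9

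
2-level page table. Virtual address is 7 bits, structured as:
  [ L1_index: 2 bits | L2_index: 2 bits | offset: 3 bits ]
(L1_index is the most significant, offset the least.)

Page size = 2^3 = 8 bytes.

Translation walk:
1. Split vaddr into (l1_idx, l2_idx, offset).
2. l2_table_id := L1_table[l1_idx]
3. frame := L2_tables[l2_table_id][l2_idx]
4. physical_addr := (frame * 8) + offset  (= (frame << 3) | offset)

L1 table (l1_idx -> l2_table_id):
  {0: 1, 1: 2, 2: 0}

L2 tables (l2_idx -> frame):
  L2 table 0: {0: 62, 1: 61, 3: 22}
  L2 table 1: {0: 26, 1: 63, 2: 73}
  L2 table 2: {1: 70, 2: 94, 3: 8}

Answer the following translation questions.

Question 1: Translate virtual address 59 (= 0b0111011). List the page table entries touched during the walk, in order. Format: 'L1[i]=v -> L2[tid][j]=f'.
Answer: L1[1]=2 -> L2[2][3]=8

Derivation:
vaddr = 59 = 0b0111011
Split: l1_idx=1, l2_idx=3, offset=3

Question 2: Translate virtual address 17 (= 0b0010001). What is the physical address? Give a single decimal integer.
vaddr = 17 = 0b0010001
Split: l1_idx=0, l2_idx=2, offset=1
L1[0] = 1
L2[1][2] = 73
paddr = 73 * 8 + 1 = 585

Answer: 585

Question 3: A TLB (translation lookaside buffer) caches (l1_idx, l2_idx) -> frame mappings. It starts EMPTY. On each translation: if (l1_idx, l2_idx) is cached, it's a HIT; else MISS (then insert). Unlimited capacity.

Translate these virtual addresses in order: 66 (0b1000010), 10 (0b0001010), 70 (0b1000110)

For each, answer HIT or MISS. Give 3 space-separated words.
vaddr=66: (2,0) not in TLB -> MISS, insert
vaddr=10: (0,1) not in TLB -> MISS, insert
vaddr=70: (2,0) in TLB -> HIT

Answer: MISS MISS HIT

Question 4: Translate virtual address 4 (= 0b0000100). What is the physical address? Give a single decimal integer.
vaddr = 4 = 0b0000100
Split: l1_idx=0, l2_idx=0, offset=4
L1[0] = 1
L2[1][0] = 26
paddr = 26 * 8 + 4 = 212

Answer: 212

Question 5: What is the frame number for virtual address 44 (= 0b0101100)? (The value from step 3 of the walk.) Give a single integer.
vaddr = 44: l1_idx=1, l2_idx=1
L1[1] = 2; L2[2][1] = 70

Answer: 70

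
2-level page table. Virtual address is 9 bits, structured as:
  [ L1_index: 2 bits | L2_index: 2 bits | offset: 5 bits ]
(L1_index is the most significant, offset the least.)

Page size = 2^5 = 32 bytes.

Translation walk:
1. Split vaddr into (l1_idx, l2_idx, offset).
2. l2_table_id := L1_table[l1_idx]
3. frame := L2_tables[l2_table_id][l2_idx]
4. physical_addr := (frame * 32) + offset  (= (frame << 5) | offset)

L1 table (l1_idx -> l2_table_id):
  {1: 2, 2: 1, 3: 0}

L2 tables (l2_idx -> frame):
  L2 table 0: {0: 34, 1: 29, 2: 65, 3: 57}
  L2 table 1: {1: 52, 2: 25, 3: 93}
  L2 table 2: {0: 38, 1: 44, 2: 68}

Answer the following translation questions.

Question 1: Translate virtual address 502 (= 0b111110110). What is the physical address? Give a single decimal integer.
vaddr = 502 = 0b111110110
Split: l1_idx=3, l2_idx=3, offset=22
L1[3] = 0
L2[0][3] = 57
paddr = 57 * 32 + 22 = 1846

Answer: 1846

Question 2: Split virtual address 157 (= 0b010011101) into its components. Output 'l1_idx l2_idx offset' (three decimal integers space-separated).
Answer: 1 0 29

Derivation:
vaddr = 157 = 0b010011101
  top 2 bits -> l1_idx = 1
  next 2 bits -> l2_idx = 0
  bottom 5 bits -> offset = 29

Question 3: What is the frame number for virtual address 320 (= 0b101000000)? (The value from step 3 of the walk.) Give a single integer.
Answer: 25

Derivation:
vaddr = 320: l1_idx=2, l2_idx=2
L1[2] = 1; L2[1][2] = 25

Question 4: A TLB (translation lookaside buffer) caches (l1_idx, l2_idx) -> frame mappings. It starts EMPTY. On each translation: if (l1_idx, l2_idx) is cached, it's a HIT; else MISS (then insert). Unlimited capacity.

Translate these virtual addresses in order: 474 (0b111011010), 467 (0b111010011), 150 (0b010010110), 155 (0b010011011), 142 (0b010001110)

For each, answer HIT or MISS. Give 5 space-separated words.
vaddr=474: (3,2) not in TLB -> MISS, insert
vaddr=467: (3,2) in TLB -> HIT
vaddr=150: (1,0) not in TLB -> MISS, insert
vaddr=155: (1,0) in TLB -> HIT
vaddr=142: (1,0) in TLB -> HIT

Answer: MISS HIT MISS HIT HIT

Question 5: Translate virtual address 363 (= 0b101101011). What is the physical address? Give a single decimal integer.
Answer: 2987

Derivation:
vaddr = 363 = 0b101101011
Split: l1_idx=2, l2_idx=3, offset=11
L1[2] = 1
L2[1][3] = 93
paddr = 93 * 32 + 11 = 2987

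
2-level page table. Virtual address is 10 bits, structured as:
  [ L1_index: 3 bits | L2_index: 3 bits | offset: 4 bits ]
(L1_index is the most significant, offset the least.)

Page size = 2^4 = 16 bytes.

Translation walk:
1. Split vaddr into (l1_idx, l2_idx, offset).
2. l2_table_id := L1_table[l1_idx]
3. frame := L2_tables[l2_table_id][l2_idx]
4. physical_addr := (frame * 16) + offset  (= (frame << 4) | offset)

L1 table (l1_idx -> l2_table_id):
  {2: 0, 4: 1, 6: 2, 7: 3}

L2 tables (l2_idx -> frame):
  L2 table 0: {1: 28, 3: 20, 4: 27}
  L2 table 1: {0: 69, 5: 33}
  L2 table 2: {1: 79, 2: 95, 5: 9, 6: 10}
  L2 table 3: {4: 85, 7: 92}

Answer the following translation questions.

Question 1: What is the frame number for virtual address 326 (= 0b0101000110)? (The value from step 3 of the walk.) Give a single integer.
vaddr = 326: l1_idx=2, l2_idx=4
L1[2] = 0; L2[0][4] = 27

Answer: 27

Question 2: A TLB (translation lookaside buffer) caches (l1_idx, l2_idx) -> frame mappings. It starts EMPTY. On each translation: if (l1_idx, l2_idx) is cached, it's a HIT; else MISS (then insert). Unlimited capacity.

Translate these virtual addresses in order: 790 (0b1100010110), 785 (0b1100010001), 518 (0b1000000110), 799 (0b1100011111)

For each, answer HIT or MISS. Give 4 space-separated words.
Answer: MISS HIT MISS HIT

Derivation:
vaddr=790: (6,1) not in TLB -> MISS, insert
vaddr=785: (6,1) in TLB -> HIT
vaddr=518: (4,0) not in TLB -> MISS, insert
vaddr=799: (6,1) in TLB -> HIT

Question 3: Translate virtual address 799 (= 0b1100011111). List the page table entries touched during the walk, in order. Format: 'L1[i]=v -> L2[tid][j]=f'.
vaddr = 799 = 0b1100011111
Split: l1_idx=6, l2_idx=1, offset=15

Answer: L1[6]=2 -> L2[2][1]=79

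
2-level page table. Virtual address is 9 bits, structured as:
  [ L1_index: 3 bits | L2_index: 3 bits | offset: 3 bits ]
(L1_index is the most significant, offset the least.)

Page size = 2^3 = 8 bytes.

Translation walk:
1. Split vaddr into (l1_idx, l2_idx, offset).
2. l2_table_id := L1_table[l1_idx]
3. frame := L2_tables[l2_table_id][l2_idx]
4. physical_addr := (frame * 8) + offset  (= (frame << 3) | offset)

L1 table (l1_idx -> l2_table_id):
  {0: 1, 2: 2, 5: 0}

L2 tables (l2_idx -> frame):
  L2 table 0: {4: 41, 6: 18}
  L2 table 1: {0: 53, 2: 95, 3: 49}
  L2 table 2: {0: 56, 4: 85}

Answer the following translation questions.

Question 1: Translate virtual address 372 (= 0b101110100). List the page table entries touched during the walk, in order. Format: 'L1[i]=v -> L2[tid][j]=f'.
Answer: L1[5]=0 -> L2[0][6]=18

Derivation:
vaddr = 372 = 0b101110100
Split: l1_idx=5, l2_idx=6, offset=4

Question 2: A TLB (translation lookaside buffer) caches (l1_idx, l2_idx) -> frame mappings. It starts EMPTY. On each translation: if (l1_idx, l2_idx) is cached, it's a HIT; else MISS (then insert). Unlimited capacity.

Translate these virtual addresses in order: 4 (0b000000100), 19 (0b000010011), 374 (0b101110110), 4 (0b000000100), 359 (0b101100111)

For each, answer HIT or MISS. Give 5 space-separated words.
Answer: MISS MISS MISS HIT MISS

Derivation:
vaddr=4: (0,0) not in TLB -> MISS, insert
vaddr=19: (0,2) not in TLB -> MISS, insert
vaddr=374: (5,6) not in TLB -> MISS, insert
vaddr=4: (0,0) in TLB -> HIT
vaddr=359: (5,4) not in TLB -> MISS, insert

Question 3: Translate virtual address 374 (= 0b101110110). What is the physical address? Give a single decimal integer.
vaddr = 374 = 0b101110110
Split: l1_idx=5, l2_idx=6, offset=6
L1[5] = 0
L2[0][6] = 18
paddr = 18 * 8 + 6 = 150

Answer: 150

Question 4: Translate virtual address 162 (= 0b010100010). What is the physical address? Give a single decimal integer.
vaddr = 162 = 0b010100010
Split: l1_idx=2, l2_idx=4, offset=2
L1[2] = 2
L2[2][4] = 85
paddr = 85 * 8 + 2 = 682

Answer: 682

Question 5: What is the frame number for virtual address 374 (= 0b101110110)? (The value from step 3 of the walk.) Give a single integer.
vaddr = 374: l1_idx=5, l2_idx=6
L1[5] = 0; L2[0][6] = 18

Answer: 18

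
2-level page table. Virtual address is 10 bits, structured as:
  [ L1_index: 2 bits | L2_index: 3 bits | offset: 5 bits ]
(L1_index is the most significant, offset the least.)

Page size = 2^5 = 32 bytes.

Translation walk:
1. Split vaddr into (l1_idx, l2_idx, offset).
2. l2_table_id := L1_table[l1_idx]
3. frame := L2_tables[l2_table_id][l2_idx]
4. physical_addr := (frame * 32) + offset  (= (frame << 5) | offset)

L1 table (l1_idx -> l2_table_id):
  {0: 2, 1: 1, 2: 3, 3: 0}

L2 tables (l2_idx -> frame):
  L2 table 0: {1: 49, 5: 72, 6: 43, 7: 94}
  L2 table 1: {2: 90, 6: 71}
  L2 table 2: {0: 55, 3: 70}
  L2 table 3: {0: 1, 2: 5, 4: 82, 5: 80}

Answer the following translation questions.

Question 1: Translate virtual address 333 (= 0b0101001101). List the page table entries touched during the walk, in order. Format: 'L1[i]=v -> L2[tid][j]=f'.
vaddr = 333 = 0b0101001101
Split: l1_idx=1, l2_idx=2, offset=13

Answer: L1[1]=1 -> L2[1][2]=90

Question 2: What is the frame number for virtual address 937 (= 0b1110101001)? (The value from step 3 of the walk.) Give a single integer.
Answer: 72

Derivation:
vaddr = 937: l1_idx=3, l2_idx=5
L1[3] = 0; L2[0][5] = 72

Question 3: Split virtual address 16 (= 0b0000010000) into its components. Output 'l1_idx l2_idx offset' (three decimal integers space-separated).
Answer: 0 0 16

Derivation:
vaddr = 16 = 0b0000010000
  top 2 bits -> l1_idx = 0
  next 3 bits -> l2_idx = 0
  bottom 5 bits -> offset = 16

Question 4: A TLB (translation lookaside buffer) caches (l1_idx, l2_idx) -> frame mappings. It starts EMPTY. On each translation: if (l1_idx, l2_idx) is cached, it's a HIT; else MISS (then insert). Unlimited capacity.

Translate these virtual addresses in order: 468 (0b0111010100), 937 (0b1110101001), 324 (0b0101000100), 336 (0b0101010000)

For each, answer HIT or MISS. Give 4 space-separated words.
vaddr=468: (1,6) not in TLB -> MISS, insert
vaddr=937: (3,5) not in TLB -> MISS, insert
vaddr=324: (1,2) not in TLB -> MISS, insert
vaddr=336: (1,2) in TLB -> HIT

Answer: MISS MISS MISS HIT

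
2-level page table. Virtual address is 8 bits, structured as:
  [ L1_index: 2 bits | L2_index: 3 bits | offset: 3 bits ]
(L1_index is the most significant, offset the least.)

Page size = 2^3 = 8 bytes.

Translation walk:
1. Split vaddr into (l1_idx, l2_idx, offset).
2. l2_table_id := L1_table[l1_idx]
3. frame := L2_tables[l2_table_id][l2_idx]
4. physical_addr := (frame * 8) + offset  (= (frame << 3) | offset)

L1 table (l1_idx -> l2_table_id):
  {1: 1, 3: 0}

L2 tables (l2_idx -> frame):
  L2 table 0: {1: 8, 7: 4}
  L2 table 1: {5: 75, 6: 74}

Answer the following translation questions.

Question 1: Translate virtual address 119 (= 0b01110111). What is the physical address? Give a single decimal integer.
vaddr = 119 = 0b01110111
Split: l1_idx=1, l2_idx=6, offset=7
L1[1] = 1
L2[1][6] = 74
paddr = 74 * 8 + 7 = 599

Answer: 599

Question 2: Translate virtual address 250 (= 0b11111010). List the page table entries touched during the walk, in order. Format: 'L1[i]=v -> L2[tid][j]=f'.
Answer: L1[3]=0 -> L2[0][7]=4

Derivation:
vaddr = 250 = 0b11111010
Split: l1_idx=3, l2_idx=7, offset=2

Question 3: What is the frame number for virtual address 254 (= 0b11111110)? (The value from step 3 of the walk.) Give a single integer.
Answer: 4

Derivation:
vaddr = 254: l1_idx=3, l2_idx=7
L1[3] = 0; L2[0][7] = 4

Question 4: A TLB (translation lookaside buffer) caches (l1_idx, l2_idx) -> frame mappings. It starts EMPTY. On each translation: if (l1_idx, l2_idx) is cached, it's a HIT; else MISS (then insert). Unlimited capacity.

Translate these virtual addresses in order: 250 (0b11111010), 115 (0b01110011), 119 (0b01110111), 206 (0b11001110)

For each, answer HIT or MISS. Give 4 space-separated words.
vaddr=250: (3,7) not in TLB -> MISS, insert
vaddr=115: (1,6) not in TLB -> MISS, insert
vaddr=119: (1,6) in TLB -> HIT
vaddr=206: (3,1) not in TLB -> MISS, insert

Answer: MISS MISS HIT MISS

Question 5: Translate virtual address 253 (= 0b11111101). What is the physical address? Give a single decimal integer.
Answer: 37

Derivation:
vaddr = 253 = 0b11111101
Split: l1_idx=3, l2_idx=7, offset=5
L1[3] = 0
L2[0][7] = 4
paddr = 4 * 8 + 5 = 37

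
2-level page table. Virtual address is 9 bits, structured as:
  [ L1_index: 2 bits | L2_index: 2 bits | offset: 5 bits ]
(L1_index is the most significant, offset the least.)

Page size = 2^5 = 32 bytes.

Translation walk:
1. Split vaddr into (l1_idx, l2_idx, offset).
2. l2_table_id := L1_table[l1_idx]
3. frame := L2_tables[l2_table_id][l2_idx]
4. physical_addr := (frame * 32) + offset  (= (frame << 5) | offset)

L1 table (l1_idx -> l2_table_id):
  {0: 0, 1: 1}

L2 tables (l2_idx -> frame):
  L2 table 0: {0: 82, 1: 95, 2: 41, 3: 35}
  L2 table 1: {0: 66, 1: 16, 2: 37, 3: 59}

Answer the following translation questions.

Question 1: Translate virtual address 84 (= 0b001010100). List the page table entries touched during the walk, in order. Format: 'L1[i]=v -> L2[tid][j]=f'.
vaddr = 84 = 0b001010100
Split: l1_idx=0, l2_idx=2, offset=20

Answer: L1[0]=0 -> L2[0][2]=41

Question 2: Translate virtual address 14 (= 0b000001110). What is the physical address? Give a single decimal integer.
Answer: 2638

Derivation:
vaddr = 14 = 0b000001110
Split: l1_idx=0, l2_idx=0, offset=14
L1[0] = 0
L2[0][0] = 82
paddr = 82 * 32 + 14 = 2638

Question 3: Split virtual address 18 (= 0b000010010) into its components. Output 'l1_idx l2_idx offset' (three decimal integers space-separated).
vaddr = 18 = 0b000010010
  top 2 bits -> l1_idx = 0
  next 2 bits -> l2_idx = 0
  bottom 5 bits -> offset = 18

Answer: 0 0 18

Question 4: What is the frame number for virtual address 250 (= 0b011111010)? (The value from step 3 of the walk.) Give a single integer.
vaddr = 250: l1_idx=1, l2_idx=3
L1[1] = 1; L2[1][3] = 59

Answer: 59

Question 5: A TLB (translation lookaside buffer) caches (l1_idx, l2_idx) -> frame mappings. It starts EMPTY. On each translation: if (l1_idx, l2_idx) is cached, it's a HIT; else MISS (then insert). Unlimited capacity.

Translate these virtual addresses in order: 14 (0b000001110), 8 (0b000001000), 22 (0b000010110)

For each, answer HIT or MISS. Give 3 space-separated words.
Answer: MISS HIT HIT

Derivation:
vaddr=14: (0,0) not in TLB -> MISS, insert
vaddr=8: (0,0) in TLB -> HIT
vaddr=22: (0,0) in TLB -> HIT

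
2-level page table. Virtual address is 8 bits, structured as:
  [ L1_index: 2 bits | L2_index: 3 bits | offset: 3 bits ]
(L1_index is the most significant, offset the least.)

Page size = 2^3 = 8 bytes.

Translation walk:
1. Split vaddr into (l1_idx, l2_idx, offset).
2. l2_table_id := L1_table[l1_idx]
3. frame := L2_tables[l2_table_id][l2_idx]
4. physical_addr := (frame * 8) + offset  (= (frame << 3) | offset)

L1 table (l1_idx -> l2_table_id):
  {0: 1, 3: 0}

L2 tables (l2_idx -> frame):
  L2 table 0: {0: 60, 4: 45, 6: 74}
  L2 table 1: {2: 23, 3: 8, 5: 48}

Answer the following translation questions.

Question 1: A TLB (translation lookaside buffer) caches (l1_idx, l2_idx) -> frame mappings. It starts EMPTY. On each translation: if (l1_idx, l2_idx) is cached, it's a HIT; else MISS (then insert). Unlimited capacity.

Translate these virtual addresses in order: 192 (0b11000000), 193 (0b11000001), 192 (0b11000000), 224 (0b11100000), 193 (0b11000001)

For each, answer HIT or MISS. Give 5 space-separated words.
Answer: MISS HIT HIT MISS HIT

Derivation:
vaddr=192: (3,0) not in TLB -> MISS, insert
vaddr=193: (3,0) in TLB -> HIT
vaddr=192: (3,0) in TLB -> HIT
vaddr=224: (3,4) not in TLB -> MISS, insert
vaddr=193: (3,0) in TLB -> HIT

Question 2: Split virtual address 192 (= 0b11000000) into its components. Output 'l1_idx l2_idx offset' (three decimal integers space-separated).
vaddr = 192 = 0b11000000
  top 2 bits -> l1_idx = 3
  next 3 bits -> l2_idx = 0
  bottom 3 bits -> offset = 0

Answer: 3 0 0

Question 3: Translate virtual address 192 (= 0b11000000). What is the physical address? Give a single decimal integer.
vaddr = 192 = 0b11000000
Split: l1_idx=3, l2_idx=0, offset=0
L1[3] = 0
L2[0][0] = 60
paddr = 60 * 8 + 0 = 480

Answer: 480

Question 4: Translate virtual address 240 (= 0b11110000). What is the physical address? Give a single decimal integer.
vaddr = 240 = 0b11110000
Split: l1_idx=3, l2_idx=6, offset=0
L1[3] = 0
L2[0][6] = 74
paddr = 74 * 8 + 0 = 592

Answer: 592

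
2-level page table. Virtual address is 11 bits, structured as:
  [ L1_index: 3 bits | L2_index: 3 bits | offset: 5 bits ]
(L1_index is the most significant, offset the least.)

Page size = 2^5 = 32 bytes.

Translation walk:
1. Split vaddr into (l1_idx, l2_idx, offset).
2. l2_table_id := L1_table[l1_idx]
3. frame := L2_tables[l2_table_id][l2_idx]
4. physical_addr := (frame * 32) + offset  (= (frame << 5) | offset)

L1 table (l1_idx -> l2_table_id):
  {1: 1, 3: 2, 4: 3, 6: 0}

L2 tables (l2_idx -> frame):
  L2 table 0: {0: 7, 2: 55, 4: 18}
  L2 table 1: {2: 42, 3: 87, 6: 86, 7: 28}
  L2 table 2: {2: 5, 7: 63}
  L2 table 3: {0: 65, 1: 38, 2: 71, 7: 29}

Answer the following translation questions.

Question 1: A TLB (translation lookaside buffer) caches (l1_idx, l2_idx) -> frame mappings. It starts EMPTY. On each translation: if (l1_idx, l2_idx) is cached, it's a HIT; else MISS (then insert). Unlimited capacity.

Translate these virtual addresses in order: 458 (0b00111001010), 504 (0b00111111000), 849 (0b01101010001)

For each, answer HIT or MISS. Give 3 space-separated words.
vaddr=458: (1,6) not in TLB -> MISS, insert
vaddr=504: (1,7) not in TLB -> MISS, insert
vaddr=849: (3,2) not in TLB -> MISS, insert

Answer: MISS MISS MISS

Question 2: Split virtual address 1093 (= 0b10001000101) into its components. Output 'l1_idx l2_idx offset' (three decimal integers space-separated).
Answer: 4 2 5

Derivation:
vaddr = 1093 = 0b10001000101
  top 3 bits -> l1_idx = 4
  next 3 bits -> l2_idx = 2
  bottom 5 bits -> offset = 5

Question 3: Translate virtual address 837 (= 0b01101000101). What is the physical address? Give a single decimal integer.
Answer: 165

Derivation:
vaddr = 837 = 0b01101000101
Split: l1_idx=3, l2_idx=2, offset=5
L1[3] = 2
L2[2][2] = 5
paddr = 5 * 32 + 5 = 165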